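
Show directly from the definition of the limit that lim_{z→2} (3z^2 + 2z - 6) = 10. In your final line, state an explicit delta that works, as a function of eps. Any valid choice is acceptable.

delta = min(1, eps/17)

Fix eps > 0. We want delta > 0 such that 0 < |z − 2| < delta implies |(3z^2 + 2z - 6) − 10| < eps.
(3z^2 + 2z - 6) − 10 = 3z^2 + 2z - 16 = (z − 2)(3z + 8).
So |(3z^2 + 2z - 6) − 10| = |z − 2|·|3z + 8|.
Require delta ≤ 1. Then |z − 2| < 1 gives |z| < 3, and by the triangle inequality |3z + 8| ≤ 3·3 + 8 = 17.
Hence |(3z^2 + 2z - 6) − 10| ≤ 17|z − 2| < eps provided |z − 2| < eps/17.
Choosing delta = min(1, eps/17) ensures both conditions, hence |(3z^2 + 2z - 6) − 10| < eps.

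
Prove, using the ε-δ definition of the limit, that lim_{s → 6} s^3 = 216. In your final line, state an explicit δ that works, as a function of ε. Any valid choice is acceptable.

δ = min(1, ε/127)

Let ε > 0 be given. We seek δ > 0 with 0 < |s − 6| < δ ⇒ |s^3 − 216| < ε.
Factor: s^3 − 216 = (s − 6)(s^2 + 6s + 36), so |s^3 − 216| = |s − 6|·|s^2 + 6s + 36|.
Restrict δ ≤ 1. Then |s − 6| < 1 gives |s| < 7, so by the triangle inequality |s^2 + 6s + 36| ≤ 7^2 + 6·7 + 36 = 127.
Hence |s^3 − 216| ≤ 127|s − 6|, which is < ε once |s − 6| < ε/127.
Take δ = min(1, ε/127). If 0 < |s − 6| < δ then both bounds hold and |s^3 − 216| ≤ 127|s − 6| < 127·(ε/127) = ε.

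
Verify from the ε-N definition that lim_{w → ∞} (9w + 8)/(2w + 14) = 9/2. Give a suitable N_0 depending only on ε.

N_0 = (55/2)/ε

Suppose ε > 0. We seek N_0 > 0 such that w > N_0 implies |(9w + 8)/(2w + 14) − (9/2)| < ε.
(9w + 8)/(2w + 14) − (9/2) = (2(9w + 8) − 9(2w + 14)) / (2(2w + 14)) = -110/(2(2w + 14)).
For w > 0 we have 2w + 14 > 2w, so |(9w + 8)/(2w + 14) − (9/2)| = 110/(2(2w + 14)) < 110/(2·2w) = (55/2)/w.
Thus |(9w + 8)/(2w + 14) − (9/2)| < ε whenever w > (55/2)/ε.
Take N_0 = (55/2)/ε. If w > N_0 then |(9w + 8)/(2w + 14) − (9/2)| < (55/2)/w < ε.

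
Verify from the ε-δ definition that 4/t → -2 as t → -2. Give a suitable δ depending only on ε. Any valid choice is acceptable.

δ = min(1, (1/2)ε)

Let ε > 0 be given. We seek δ > 0 such that 0 < |t + 2| < δ implies |4/t + 2| < ε.
|4/t + 2| = 4·|-2 − t|/(2·|t|) = 4|t + 2|/(2|t|).
Restrict δ ≤ 1. Then |t + 2| < 1 gives |t| > 1, so 2|t| > 2.
Then |4/t + 2| < 4|t + 2|/2, which is < ε when |t + 2| < (1/2)ε.
Take δ = min(1, (1/2)ε). Then 0 < |t + 2| < δ gives both |t + 2| < 1 and |t + 2| < (1/2)ε, so |4/t + 2| < ε.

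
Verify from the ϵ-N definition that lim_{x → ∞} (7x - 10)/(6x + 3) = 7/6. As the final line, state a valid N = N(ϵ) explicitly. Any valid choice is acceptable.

Suppose ϵ > 0. We seek N > 0 such that x > N implies |(7x - 10)/(6x + 3) − (7/6)| < ϵ.
(7x - 10)/(6x + 3) − (7/6) = (6(7x - 10) − 7(6x + 3)) / (6(6x + 3)) = -81/(6(6x + 3)).
For x > 0 we have 6x + 3 > 6x, so |(7x - 10)/(6x + 3) − (7/6)| = 81/(6(6x + 3)) < 81/(6·6x) = (9/4)/x.
Thus |(7x - 10)/(6x + 3) − (7/6)| < ϵ whenever x > (9/4)/ϵ.
Take N = (9/4)/ϵ. If x > N then |(7x - 10)/(6x + 3) − (7/6)| < (9/4)/x < ϵ.

N = (9/4)/ϵ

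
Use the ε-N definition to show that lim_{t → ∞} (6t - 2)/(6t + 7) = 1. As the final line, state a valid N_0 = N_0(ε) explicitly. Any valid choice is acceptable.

N_0 = (3/2)/ε

Let ε > 0. We seek N_0 > 0 such that t > N_0 implies |(6t - 2)/(6t + 7) − 1| < ε.
(6t - 2)/(6t + 7) − 1 = (6(6t - 2) − 6(6t + 7)) / (6(6t + 7)) = -54/(6(6t + 7)).
For t > 0 we have 6t + 7 > 6t, so |(6t - 2)/(6t + 7) − 1| = 54/(6(6t + 7)) < 54/(6·6t) = (3/2)/t.
Thus |(6t - 2)/(6t + 7) − 1| < ε whenever t > (3/2)/ε.
Take N_0 = (3/2)/ε. If t > N_0 then |(6t - 2)/(6t + 7) − 1| < (3/2)/t < ε.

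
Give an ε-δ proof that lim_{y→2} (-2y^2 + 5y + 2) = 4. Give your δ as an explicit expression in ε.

Let ε > 0. We want δ > 0 such that 0 < |y − 2| < δ implies |(-2y^2 + 5y + 2) − 4| < ε.
(-2y^2 + 5y + 2) − 4 = -2y^2 + 5y - 2 = (y − 2)(-2y + 1).
So |(-2y^2 + 5y + 2) − 4| = |y − 2|·|-2y + 1|.
Assume first that |y − 2| < 2, so |y| < 4. Then |-2y + 1| ≤ 2·4 + 1 = 9.
Hence |(-2y^2 + 5y + 2) − 4| ≤ 9|y − 2| < ε provided |y − 2| < ε/9.
Choosing δ = min(2, ε/9) ensures both conditions, hence |(-2y^2 + 5y + 2) − 4| < ε.

δ = min(2, ε/9)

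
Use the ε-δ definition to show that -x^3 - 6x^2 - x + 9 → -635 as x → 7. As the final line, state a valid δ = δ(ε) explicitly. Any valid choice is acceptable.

δ = min(1, ε/260)

Let ε > 0. We want δ > 0 such that 0 < |x − 7| < δ implies |(-x^3 - 6x^2 - x + 9) + 635| < ε.
(-x^3 - 6x^2 - x + 9) + 635 = -x^3 - 6x^2 - x + 644 = (x − 7)(-x^2 - 13x - 92).
So |(-x^3 - 6x^2 - x + 9) + 635| = |x − 7|·|-x^2 - 13x - 92|.
Assume first that |x − 7| < 1, so |x| < 8. Then |-x^2 - 13x - 92| ≤ 8^2 + 13·8 + 92 = 260.
Hence |(-x^3 - 6x^2 - x + 9) + 635| ≤ 260|x − 7| < ε provided |x − 7| < ε/260.
Take δ = min(1, ε/260). Then 0 < |x − 7| < δ gives both |x − 7| < 1 and |x − 7| < ε/260, so |(-x^3 - 6x^2 - x + 9) + 635| < ε.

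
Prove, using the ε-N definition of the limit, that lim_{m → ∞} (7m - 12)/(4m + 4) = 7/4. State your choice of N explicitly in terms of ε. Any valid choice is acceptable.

Let ε > 0. For m ≥ 1, |(7m - 12)/(4m + 4) − (7/4)| = |-76|/(4(4m + 4)) = 76/(4(4m + 4)).
Since 4m + 4 ≥ 4m for m ≥ 1, this is ≤ 76/(4·4m) = (19/4)/m.
So |(7m - 12)/(4m + 4) − (7/4)| < ε whenever m > (19/4)/ε.
Take N = (19/4)/ε. If m > N then |(7m - 12)/(4m + 4) − (7/4)| ≤ (19/4)/m < ε.

N = (19/4)/ε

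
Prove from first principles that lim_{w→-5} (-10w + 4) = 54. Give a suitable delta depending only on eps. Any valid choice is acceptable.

Suppose eps > 0. We need delta > 0 so that 0 < |w + 5| < delta implies |(-10w + 4) − 54| < eps.
|(-10w + 4) − 54| = |-10w - 50| = 10|w + 5|.
So 10|w + 5| < eps exactly when |w + 5| < eps/10.
Choosing delta = eps/10 gives |(-10w + 4) − 54| = 10|w + 5| < eps whenever |w + 5| < delta.

delta = eps/10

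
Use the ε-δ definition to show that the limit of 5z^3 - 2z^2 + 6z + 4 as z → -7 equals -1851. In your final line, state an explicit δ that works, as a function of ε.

Suppose ε > 0. We want δ > 0 such that 0 < |z + 7| < δ implies |(5z^3 - 2z^2 + 6z + 4) + 1851| < ε.
(5z^3 - 2z^2 + 6z + 4) + 1851 = 5z^3 - 2z^2 + 6z + 1855 = (z + 7)(5z^2 - 37z + 265).
So |(5z^3 - 2z^2 + 6z + 4) + 1851| = |z + 7|·|5z^2 - 37z + 265|.
Require δ ≤ 1. Then |z + 7| < 1 gives |z| < 8, and by the triangle inequality |5z^2 - 37z + 265| ≤ 5·8^2 + 37·8 + 265 = 881.
Hence |(5z^3 - 2z^2 + 6z + 4) + 1851| ≤ 881|z + 7| < ε provided |z + 7| < ε/881.
Choosing δ = min(1, ε/881) ensures both conditions, hence |(5z^3 - 2z^2 + 6z + 4) + 1851| < ε.

δ = min(1, ε/881)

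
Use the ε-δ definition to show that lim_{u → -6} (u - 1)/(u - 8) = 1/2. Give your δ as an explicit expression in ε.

Let ε > 0. We want δ > 0 with 0 < |u + 6| < δ ⇒ |(u - 1)/(u - 8) − (1/2)| < ε.
Combining over a common denominator, (u - 1)/(u - 8) − (1/2) = [(u - 1)·(-14) − (-7)·(u - 8)] / [(-14)·(u - 8)] = -7(u + 6) / ((-14)(u - 8)).
So |(u - 1)/(u - 8) − (1/2)| = 7|u + 6| / (14·|u − 8|).
Require δ ≤ 7, so |u − 8| ≥ |-14| − |u + 6| > 14 − 7 = 7.
Hence |(u - 1)/(u - 8) − (1/2)| < 7|u + 6|/(14·7) = (1/14)|u + 6|, which is < ε once |u + 6| < 14ε.
Take δ = min(7, 14ε). Then 0 < |u + 6| < δ forces both bounds, so |(u - 1)/(u - 8) − (1/2)| < ε.

δ = min(7, 14ε)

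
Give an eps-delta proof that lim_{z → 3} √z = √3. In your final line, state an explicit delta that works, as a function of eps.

delta = min(3, √3·eps)

Let eps > 0. We want delta > 0 such that 0 < |z − 3| < delta implies |√z − √3| < eps.
Multiplying by the conjugate, |√z − √3| = |z − 3|/(√z + √3).
Restrict delta ≤ 3 so that |z − 3| < 3 forces z > 0, and then √z + √3 > √3.
Hence |√z − √3| < |z − 3|/√3, which is < eps once |z − 3| < √3·eps.
Take delta = min(3, √3·eps). If 0 < |z − 3| < delta then z > 0 and |√z − √3| < |z − 3|/√3 < eps.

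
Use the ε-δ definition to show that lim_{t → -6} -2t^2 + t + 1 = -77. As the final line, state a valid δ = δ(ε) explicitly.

δ = min(1, ε/27)

Let ε > 0. We want δ > 0 such that 0 < |t + 6| < δ implies |(-2t^2 + t + 1) + 77| < ε.
(-2t^2 + t + 1) + 77 = -2t^2 + t + 78 = (t + 6)(-2t + 13).
So |(-2t^2 + t + 1) + 77| = |t + 6|·|-2t + 13|.
Assume first that |t + 6| < 1, so |t| < 7. Then |-2t + 13| ≤ 2·7 + 13 = 27.
Hence |(-2t^2 + t + 1) + 77| ≤ 27|t + 6| < ε provided |t + 6| < ε/27.
Take δ = min(1, ε/27). Then 0 < |t + 6| < δ gives both |t + 6| < 1 and |t + 6| < ε/27, so |(-2t^2 + t + 1) + 77| < ε.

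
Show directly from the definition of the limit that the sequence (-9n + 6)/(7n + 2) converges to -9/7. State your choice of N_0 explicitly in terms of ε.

N_0 = (60/49)/ε

Suppose ε > 0. For n ≥ 1, |(-9n + 6)/(7n + 2) + 9/7| = |60|/(7(7n + 2)) = 60/(7(7n + 2)).
Since 7n + 2 ≥ 7n for n ≥ 1, this is ≤ 60/(7·7n) = (60/49)/n.
So |(-9n + 6)/(7n + 2) + 9/7| < ε whenever n > (60/49)/ε.
Take N_0 = (60/49)/ε. If n > N_0 then |(-9n + 6)/(7n + 2) + 9/7| ≤ (60/49)/n < ε.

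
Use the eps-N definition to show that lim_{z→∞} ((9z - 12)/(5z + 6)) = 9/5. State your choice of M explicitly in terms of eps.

M = (114/25)/eps

Fix eps > 0. We seek M > 0 such that z > M implies |(9z - 12)/(5z + 6) − (9/5)| < eps.
(9z - 12)/(5z + 6) − (9/5) = (5(9z - 12) − 9(5z + 6)) / (5(5z + 6)) = -114/(5(5z + 6)).
For z > 0 we have 5z + 6 > 5z, so |(9z - 12)/(5z + 6) − (9/5)| = 114/(5(5z + 6)) < 114/(5·5z) = (114/25)/z.
Thus |(9z - 12)/(5z + 6) − (9/5)| < eps whenever z > (114/25)/eps.
Take M = (114/25)/eps. If z > M then |(9z - 12)/(5z + 6) − (9/5)| < (114/25)/z < eps.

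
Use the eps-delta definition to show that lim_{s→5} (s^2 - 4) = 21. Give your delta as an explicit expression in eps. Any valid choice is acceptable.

delta = min(1, eps/11)

Let eps > 0 be given. We want delta > 0 such that 0 < |s − 5| < delta implies |(s^2 - 4) − 21| < eps.
(s^2 - 4) − 21 = s^2 - 25 = (s − 5)(s + 5).
So |(s^2 - 4) − 21| = |s − 5|·|s + 5|.
Assume first that |s − 5| < 1, so |s| < 6. Then |s + 5| ≤ 6 + 5 = 11.
Hence |(s^2 - 4) − 21| ≤ 11|s − 5| < eps provided |s − 5| < eps/11.
Choosing delta = min(1, eps/11) ensures both conditions, hence |(s^2 - 4) − 21| < eps.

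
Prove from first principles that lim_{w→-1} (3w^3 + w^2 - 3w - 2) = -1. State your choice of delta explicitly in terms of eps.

delta = min(1, eps/17)

Let eps > 0. We want delta > 0 such that 0 < |w + 1| < delta implies |(3w^3 + w^2 - 3w - 2) + 1| < eps.
(3w^3 + w^2 - 3w - 2) + 1 = 3w^3 + w^2 - 3w - 1 = (w + 1)(3w^2 - 2w - 1).
So |(3w^3 + w^2 - 3w - 2) + 1| = |w + 1|·|3w^2 - 2w - 1|.
Require delta ≤ 1. Then |w + 1| < 1 gives |w| < 2, and by the triangle inequality |3w^2 - 2w - 1| ≤ 3·2^2 + 2·2 + 1 = 17.
Hence |(3w^3 + w^2 - 3w - 2) + 1| ≤ 17|w + 1| < eps provided |w + 1| < eps/17.
Choosing delta = min(1, eps/17) ensures both conditions, hence |(3w^3 + w^2 - 3w - 2) + 1| < eps.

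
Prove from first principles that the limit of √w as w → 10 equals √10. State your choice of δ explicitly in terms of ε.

δ = min(10, √10·ε)

Let ε > 0 be given. We want δ > 0 such that 0 < |w − 10| < δ implies |√w − √10| < ε.
Rationalise: √w − √10 = (w − 10)/(√w + √10), so |√w − √10| = |w − 10|/(√w + √10).
Restrict δ ≤ 10 so that |w − 10| < 10 forces w > 0, and then √w + √10 > √10.
Hence |√w − √10| < |w − 10|/√10, which is < ε once |w − 10| < √10·ε.
Take δ = min(10, √10·ε). If 0 < |w − 10| < δ then w > 0 and |√w − √10| < |w − 10|/√10 < ε.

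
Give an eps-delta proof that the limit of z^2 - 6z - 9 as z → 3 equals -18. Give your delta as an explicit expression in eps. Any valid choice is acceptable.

Suppose eps > 0. We want delta > 0 such that 0 < |z − 3| < delta implies |(z^2 - 6z - 9) + 18| < eps.
(z^2 - 6z - 9) + 18 = z^2 - 6z + 9 = (z − 3)(z - 3).
So |(z^2 - 6z - 9) + 18| = |z − 3|·|z - 3|.
Require delta ≤ 2. Then |z − 3| < 2 gives |z| < 5, and by the triangle inequality |z - 3| ≤ 5 + 3 = 8.
Hence |(z^2 - 6z - 9) + 18| ≤ 8|z − 3| < eps provided |z − 3| < eps/8.
Choosing delta = min(2, eps/8) ensures both conditions, hence |(z^2 - 6z - 9) + 18| < eps.

delta = min(2, eps/8)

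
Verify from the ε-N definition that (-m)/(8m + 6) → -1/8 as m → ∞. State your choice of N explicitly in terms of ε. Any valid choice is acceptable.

N = (3/32)/ε

Suppose ε > 0. For m ≥ 1, |(-m)/(8m + 6) + 1/8| = |6|/(8(8m + 6)) = 6/(8(8m + 6)).
Since 8m + 6 ≥ 8m for m ≥ 1, this is ≤ 6/(8·8m) = (3/32)/m.
So |(-m)/(8m + 6) + 1/8| < ε whenever m > (3/32)/ε.
Take N = (3/32)/ε. If m > N then |(-m)/(8m + 6) + 1/8| ≤ (3/32)/m < ε.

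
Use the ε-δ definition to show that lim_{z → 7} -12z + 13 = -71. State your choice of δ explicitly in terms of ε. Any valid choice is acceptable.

Suppose ε > 0. We need δ > 0 so that 0 < |z − 7| < δ implies |(-12z + 13) + 71| < ε.
|(-12z + 13) + 71| = |-12z + 84| = 12|z − 7|.
So 12|z − 7| < ε exactly when |z − 7| < ε/12.
Take δ = ε/12. If 0 < |z − 7| < δ then |(-12z + 13) + 71| = 12|z − 7| < 12·(ε/12) = ε.

δ = ε/12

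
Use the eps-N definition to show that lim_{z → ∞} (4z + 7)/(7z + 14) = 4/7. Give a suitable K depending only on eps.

K = (1/7)/eps

Let eps > 0. We seek K > 0 such that z > K implies |(4z + 7)/(7z + 14) − (4/7)| < eps.
(4z + 7)/(7z + 14) − (4/7) = (7(4z + 7) − 4(7z + 14)) / (7(7z + 14)) = -7/(7(7z + 14)).
For z > 0 we have 7z + 14 > 7z, so |(4z + 7)/(7z + 14) − (4/7)| = 7/(7(7z + 14)) < 7/(7·7z) = (1/7)/z.
Thus |(4z + 7)/(7z + 14) − (4/7)| < eps whenever z > (1/7)/eps.
Take K = (1/7)/eps. If z > K then |(4z + 7)/(7z + 14) − (4/7)| < (1/7)/z < eps.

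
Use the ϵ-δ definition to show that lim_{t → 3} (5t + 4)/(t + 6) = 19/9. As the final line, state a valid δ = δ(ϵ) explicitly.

δ = min(9/2, (81/52)ϵ)

Fix ϵ > 0. We want δ > 0 with 0 < |t − 3| < δ ⇒ |(5t + 4)/(t + 6) − (19/9)| < ϵ.
Combining over a common denominator, (5t + 4)/(t + 6) − (19/9) = [(5t + 4)·9 − 19·(t + 6)] / [9·(t + 6)] = 26(t − 3) / (9(t + 6)).
So |(5t + 4)/(t + 6) − (19/9)| = 26|t − 3| / (9·|t + 6|).
Require δ ≤ 9/2, so |t + 6| ≥ |9| − |t − 3| > 9 − 9/2 = 9/2.
Hence |(5t + 4)/(t + 6) − (19/9)| < 26|t − 3|/(9·(9/2)) = (52/81)|t − 3|, which is < ϵ once |t − 3| < (81/52)ϵ.
Take δ = min(9/2, (81/52)ϵ). Then 0 < |t − 3| < δ forces both bounds, so |(5t + 4)/(t + 6) − (19/9)| < ϵ.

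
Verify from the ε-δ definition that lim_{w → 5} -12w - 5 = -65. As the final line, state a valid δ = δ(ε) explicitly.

Let ε > 0 be given. We need δ > 0 so that 0 < |w − 5| < δ implies |(-12w - 5) + 65| < ε.
|(-12w - 5) + 65| = |-12w + 60| = 12|w − 5|.
Thus it suffices that |w − 5| < ε/12.
Choosing δ = ε/12 gives |(-12w - 5) + 65| = 12|w − 5| < ε whenever |w − 5| < δ.

δ = ε/12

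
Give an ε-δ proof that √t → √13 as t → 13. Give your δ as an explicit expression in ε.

δ = min(13, √13·ε)

Let ε > 0 be given. We want δ > 0 such that 0 < |t − 13| < δ implies |√t − √13| < ε.
Multiplying by the conjugate, |√t − √13| = |t − 13|/(√t + √13).
Restrict δ ≤ 13 so that |t − 13| < 13 forces t > 0, and then √t + √13 > √13.
Hence |√t − √13| < |t − 13|/√13, which is < ε once |t − 13| < √13·ε.
Take δ = min(13, √13·ε). If 0 < |t − 13| < δ then t > 0 and |√t − √13| < |t − 13|/√13 < ε.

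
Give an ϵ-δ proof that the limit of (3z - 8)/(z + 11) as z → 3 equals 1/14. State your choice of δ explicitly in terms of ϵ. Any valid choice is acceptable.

Fix ϵ > 0. We want δ > 0 with 0 < |z − 3| < δ ⇒ |(3z - 8)/(z + 11) − (1/14)| < ϵ.
Combining over a common denominator, (3z - 8)/(z + 11) − (1/14) = [(3z - 8)·14 − 1·(z + 11)] / [14·(z + 11)] = 41(z − 3) / (14(z + 11)).
So |(3z - 8)/(z + 11) − (1/14)| = 41|z − 3| / (14·|z + 11|).
Require δ ≤ 7, so |z + 11| ≥ |14| − |z − 3| > 14 − 7 = 7.
Hence |(3z - 8)/(z + 11) − (1/14)| < 41|z − 3|/(14·7) = (41/98)|z − 3|, which is < ϵ once |z − 3| < (98/41)ϵ.
Take δ = min(7, (98/41)ϵ). Then 0 < |z − 3| < δ forces both bounds, so |(3z - 8)/(z + 11) − (1/14)| < ϵ.

δ = min(7, (98/41)ϵ)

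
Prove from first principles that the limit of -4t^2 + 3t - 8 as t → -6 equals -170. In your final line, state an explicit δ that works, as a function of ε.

Suppose ε > 0. We want δ > 0 such that 0 < |t + 6| < δ implies |(-4t^2 + 3t - 8) + 170| < ε.
(-4t^2 + 3t - 8) + 170 = -4t^2 + 3t + 162 = (t + 6)(-4t + 27).
So |(-4t^2 + 3t - 8) + 170| = |t + 6|·|-4t + 27|.
Assume first that |t + 6| < 1, so |t| < 7. Then |-4t + 27| ≤ 4·7 + 27 = 55.
Hence |(-4t^2 + 3t - 8) + 170| ≤ 55|t + 6| < ε provided |t + 6| < ε/55.
Choosing δ = min(1, ε/55) ensures both conditions, hence |(-4t^2 + 3t - 8) + 170| < ε.

δ = min(1, ε/55)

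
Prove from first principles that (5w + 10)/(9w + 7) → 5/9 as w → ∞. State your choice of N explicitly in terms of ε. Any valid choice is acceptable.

N = (55/81)/ε

Let ε > 0 be given. We seek N > 0 such that w > N implies |(5w + 10)/(9w + 7) − (5/9)| < ε.
(5w + 10)/(9w + 7) − (5/9) = (9(5w + 10) − 5(9w + 7)) / (9(9w + 7)) = 55/(9(9w + 7)).
For w > 0 we have 9w + 7 > 9w, so |(5w + 10)/(9w + 7) − (5/9)| = 55/(9(9w + 7)) < 55/(9·9w) = (55/81)/w.
Thus |(5w + 10)/(9w + 7) − (5/9)| < ε whenever w > (55/81)/ε.
Take N = (55/81)/ε. If w > N then |(5w + 10)/(9w + 7) − (5/9)| < (55/81)/w < ε.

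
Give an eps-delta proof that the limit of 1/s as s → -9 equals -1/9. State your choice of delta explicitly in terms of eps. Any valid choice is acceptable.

Fix eps > 0. We seek delta > 0 such that 0 < |s + 9| < delta implies |1/s + 1/9| < eps.
|1/s + 1/9| = |-9 − s|/(9·|s|) = |s + 9|/(9|s|).
Restrict delta ≤ 9/2. Then |s + 9| < 9/2 gives |s| > 9/2, so 9|s| > 81/2.
Then |1/s + 1/9| < |s + 9|/(81/2), which is < eps when |s + 9| < (81/2)eps.
Take delta = min(9/2, (81/2)eps). Then 0 < |s + 9| < delta gives both |s + 9| < 9/2 and |s + 9| < (81/2)eps, so |1/s + 1/9| < eps.

delta = min(9/2, (81/2)eps)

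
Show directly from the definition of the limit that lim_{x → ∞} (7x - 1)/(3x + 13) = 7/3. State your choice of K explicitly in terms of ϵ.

Let ϵ > 0. We seek K > 0 such that x > K implies |(7x - 1)/(3x + 13) − (7/3)| < ϵ.
(7x - 1)/(3x + 13) − (7/3) = (3(7x - 1) − 7(3x + 13)) / (3(3x + 13)) = -94/(3(3x + 13)).
For x > 0 we have 3x + 13 > 3x, so |(7x - 1)/(3x + 13) − (7/3)| = 94/(3(3x + 13)) < 94/(3·3x) = (94/9)/x.
Thus |(7x - 1)/(3x + 13) − (7/3)| < ϵ whenever x > (94/9)/ϵ.
Take K = (94/9)/ϵ. If x > K then |(7x - 1)/(3x + 13) − (7/3)| < (94/9)/x < ϵ.

K = (94/9)/ϵ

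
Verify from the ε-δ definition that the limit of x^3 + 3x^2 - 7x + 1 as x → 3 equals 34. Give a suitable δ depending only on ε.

δ = min(1, ε/51)

Let ε > 0. We want δ > 0 such that 0 < |x − 3| < δ implies |(x^3 + 3x^2 - 7x + 1) − 34| < ε.
(x^3 + 3x^2 - 7x + 1) − 34 = x^3 + 3x^2 - 7x - 33 = (x − 3)(x^2 + 6x + 11).
So |(x^3 + 3x^2 - 7x + 1) − 34| = |x − 3|·|x^2 + 6x + 11|.
Assume first that |x − 3| < 1, so |x| < 4. Then |x^2 + 6x + 11| ≤ 4^2 + 6·4 + 11 = 51.
Hence |(x^3 + 3x^2 - 7x + 1) − 34| ≤ 51|x − 3| < ε provided |x − 3| < ε/51.
Choosing δ = min(1, ε/51) ensures both conditions, hence |(x^3 + 3x^2 - 7x + 1) − 34| < ε.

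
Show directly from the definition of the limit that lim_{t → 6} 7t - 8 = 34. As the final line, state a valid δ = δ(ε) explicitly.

δ = ε/7

Fix ε > 0. We need δ > 0 so that 0 < |t − 6| < δ implies |(7t - 8) − 34| < ε.
Since (7t - 8) − 34 = 7(t − 6), we have |(7t - 8) − 34| = 7|t − 6|.
So 7|t − 6| < ε exactly when |t − 6| < ε/7.
Choosing δ = ε/7 gives |(7t - 8) − 34| = 7|t − 6| < ε whenever |t − 6| < δ.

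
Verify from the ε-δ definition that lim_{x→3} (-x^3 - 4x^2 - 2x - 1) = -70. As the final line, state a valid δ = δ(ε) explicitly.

Let ε > 0. We want δ > 0 such that 0 < |x − 3| < δ implies |(-x^3 - 4x^2 - 2x - 1) + 70| < ε.
(-x^3 - 4x^2 - 2x - 1) + 70 = -x^3 - 4x^2 - 2x + 69 = (x − 3)(-x^2 - 7x - 23).
So |(-x^3 - 4x^2 - 2x - 1) + 70| = |x − 3|·|-x^2 - 7x - 23|.
Assume first that |x − 3| < 1, so |x| < 4. Then |-x^2 - 7x - 23| ≤ 4^2 + 7·4 + 23 = 67.
Hence |(-x^3 - 4x^2 - 2x - 1) + 70| ≤ 67|x − 3| < ε provided |x − 3| < ε/67.
Take δ = min(1, ε/67). Then 0 < |x − 3| < δ gives both |x − 3| < 1 and |x − 3| < ε/67, so |(-x^3 - 4x^2 - 2x - 1) + 70| < ε.

δ = min(1, ε/67)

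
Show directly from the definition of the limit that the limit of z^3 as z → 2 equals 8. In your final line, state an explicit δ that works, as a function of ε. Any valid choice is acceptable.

Suppose ε > 0. We seek δ > 0 with 0 < |z − 2| < δ ⇒ |z^3 − 8| < ε.
Factor: z^3 − 8 = (z − 2)(z^2 + 2z + 4), so |z^3 − 8| = |z − 2|·|z^2 + 2z + 4|.
Restrict δ ≤ 2. Then |z − 2| < 2 gives |z| < 4, so by the triangle inequality |z^2 + 2z + 4| ≤ 4^2 + 2·4 + 4 = 28.
Hence |z^3 − 8| ≤ 28|z − 2|, which is < ε once |z − 2| < ε/28.
Take δ = min(2, ε/28). If 0 < |z − 2| < δ then both bounds hold and |z^3 − 8| ≤ 28|z − 2| < 28·(ε/28) = ε.

δ = min(2, ε/28)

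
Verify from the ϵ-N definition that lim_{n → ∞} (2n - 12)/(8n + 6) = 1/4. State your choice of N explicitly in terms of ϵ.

Let ϵ > 0 be given. For n ≥ 1, |(2n - 12)/(8n + 6) − (1/4)| = |-108|/(8(8n + 6)) = 108/(8(8n + 6)).
Since 8n + 6 ≥ 8n for n ≥ 1, this is ≤ 108/(8·8n) = (27/16)/n.
So |(2n - 12)/(8n + 6) − (1/4)| < ϵ whenever n > (27/16)/ϵ.
Take N = (27/16)/ϵ. If n > N then |(2n - 12)/(8n + 6) − (1/4)| ≤ (27/16)/n < ϵ.

N = (27/16)/ϵ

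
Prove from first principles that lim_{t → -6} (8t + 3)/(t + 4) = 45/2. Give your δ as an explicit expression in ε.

δ = min(1, (2/29)ε)

Fix ε > 0. We want δ > 0 with 0 < |t + 6| < δ ⇒ |(8t + 3)/(t + 4) − (45/2)| < ε.
Combining over a common denominator, (8t + 3)/(t + 4) − (45/2) = [(8t + 3)·(-2) − (-45)·(t + 4)] / [(-2)·(t + 4)] = 29(t + 6) / ((-2)(t + 4)).
So |(8t + 3)/(t + 4) − (45/2)| = 29|t + 6| / (2·|t + 4|).
Require δ ≤ 1, so |t + 4| ≥ |-2| − |t + 6| > 2 − 1 = 1.
Hence |(8t + 3)/(t + 4) − (45/2)| < 29|t + 6|/(2·1) = (29/2)|t + 6|, which is < ε once |t + 6| < (2/29)ε.
Take δ = min(1, (2/29)ε). Then 0 < |t + 6| < δ forces both bounds, so |(8t + 3)/(t + 4) − (45/2)| < ε.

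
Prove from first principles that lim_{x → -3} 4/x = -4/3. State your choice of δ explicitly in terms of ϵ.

Let ϵ > 0 be given. We seek δ > 0 such that 0 < |x + 3| < δ implies |4/x + 4/3| < ϵ.
|4/x + 4/3| = 4·|-3 − x|/(3·|x|) = 4|x + 3|/(3|x|).
Restrict δ ≤ 3/2. Then |x + 3| < 3/2 gives |x| > 3/2, so 3|x| > 9/2.
Then |4/x + 4/3| < 4|x + 3|/(9/2), which is < ϵ when |x + 3| < (9/8)ϵ.
Take δ = min(3/2, (9/8)ϵ). Then 0 < |x + 3| < δ gives both |x + 3| < 3/2 and |x + 3| < (9/8)ϵ, so |4/x + 4/3| < ϵ.

δ = min(3/2, (9/8)ϵ)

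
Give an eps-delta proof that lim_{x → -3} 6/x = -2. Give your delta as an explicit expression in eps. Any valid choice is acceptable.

Fix eps > 0. We seek delta > 0 such that 0 < |x + 3| < delta implies |6/x + 2| < eps.
|6/x + 2| = 6·|-3 − x|/(3·|x|) = 6|x + 3|/(3|x|).
Restrict delta ≤ 3/2. Then |x + 3| < 3/2 gives |x| > 3/2, so 3|x| > 9/2.
Then |6/x + 2| < 6|x + 3|/(9/2), which is < eps when |x + 3| < (3/4)eps.
Take delta = min(3/2, (3/4)eps). Then 0 < |x + 3| < delta gives both |x + 3| < 3/2 and |x + 3| < (3/4)eps, so |6/x + 2| < eps.

delta = min(3/2, (3/4)eps)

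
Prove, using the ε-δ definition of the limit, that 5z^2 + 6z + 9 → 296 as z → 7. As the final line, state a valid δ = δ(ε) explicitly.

δ = min(1, ε/81)

Let ε > 0. We want δ > 0 such that 0 < |z − 7| < δ implies |(5z^2 + 6z + 9) − 296| < ε.
(5z^2 + 6z + 9) − 296 = 5z^2 + 6z - 287 = (z − 7)(5z + 41).
So |(5z^2 + 6z + 9) − 296| = |z − 7|·|5z + 41|.
Assume first that |z − 7| < 1, so |z| < 8. Then |5z + 41| ≤ 5·8 + 41 = 81.
Hence |(5z^2 + 6z + 9) − 296| ≤ 81|z − 7| < ε provided |z − 7| < ε/81.
Choosing δ = min(1, ε/81) ensures both conditions, hence |(5z^2 + 6z + 9) − 296| < ε.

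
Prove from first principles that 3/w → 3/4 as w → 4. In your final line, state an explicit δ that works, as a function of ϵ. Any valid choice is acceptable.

Let ϵ > 0. We seek δ > 0 such that 0 < |w − 4| < δ implies |3/w − (3/4)| < ϵ.
|3/w − (3/4)| = 3·|4 − w|/(4·|w|) = 3|w − 4|/(4|w|).
Restrict δ ≤ 2. Then |w − 4| < 2 gives |w| > 2, so 4|w| > 8.
Then |3/w − (3/4)| < 3|w − 4|/8, which is < ϵ when |w − 4| < (8/3)ϵ.
Take δ = min(2, (8/3)ϵ). Then 0 < |w − 4| < δ gives both |w − 4| < 2 and |w − 4| < (8/3)ϵ, so |3/w − (3/4)| < ϵ.

δ = min(2, (8/3)ϵ)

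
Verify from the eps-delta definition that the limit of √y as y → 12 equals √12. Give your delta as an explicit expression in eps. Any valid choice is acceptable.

Let eps > 0. We want delta > 0 such that 0 < |y − 12| < delta implies |√y − √12| < eps.
Rationalise: √y − √12 = (y − 12)/(√y + √12), so |√y − √12| = |y − 12|/(√y + √12).
Restrict delta ≤ 12 so that |y − 12| < 12 forces y > 0, and then √y + √12 > √12.
Hence |√y − √12| < |y − 12|/√12, which is < eps once |y − 12| < √12·eps.
Take delta = min(12, √12·eps). If 0 < |y − 12| < delta then y > 0 and |√y − √12| < |y − 12|/√12 < eps.

delta = min(12, √12·eps)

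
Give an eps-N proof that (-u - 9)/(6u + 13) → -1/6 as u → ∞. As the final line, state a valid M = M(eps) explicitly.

M = (41/36)/eps

Fix eps > 0. We seek M > 0 such that u > M implies |(-u - 9)/(6u + 13) + 1/6| < eps.
(-u - 9)/(6u + 13) + 1/6 = (6(-u - 9) − (-1)(6u + 13)) / (6(6u + 13)) = -41/(6(6u + 13)).
For u > 0 we have 6u + 13 > 6u, so |(-u - 9)/(6u + 13) + 1/6| = 41/(6(6u + 13)) < 41/(6·6u) = (41/36)/u.
Thus |(-u - 9)/(6u + 13) + 1/6| < eps whenever u > (41/36)/eps.
Take M = (41/36)/eps. If u > M then |(-u - 9)/(6u + 13) + 1/6| < (41/36)/u < eps.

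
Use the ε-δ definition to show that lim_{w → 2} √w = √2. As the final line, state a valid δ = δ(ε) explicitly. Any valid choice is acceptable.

δ = min(2, √2·ε)

Let ε > 0. We want δ > 0 such that 0 < |w − 2| < δ implies |√w − √2| < ε.
Multiplying by the conjugate, |√w − √2| = |w − 2|/(√w + √2).
Restrict δ ≤ 2 so that |w − 2| < 2 forces w > 0, and then √w + √2 > √2.
Hence |√w − √2| < |w − 2|/√2, which is < ε once |w − 2| < √2·ε.
Take δ = min(2, √2·ε). If 0 < |w − 2| < δ then w > 0 and |√w − √2| < |w − 2|/√2 < ε.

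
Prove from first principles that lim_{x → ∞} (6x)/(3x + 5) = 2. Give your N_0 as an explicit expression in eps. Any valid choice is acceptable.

N_0 = (10/3)/eps

Let eps > 0. We seek N_0 > 0 such that x > N_0 implies |(6x)/(3x + 5) − 2| < eps.
(6x)/(3x + 5) − 2 = (3(6x) − 6(3x + 5)) / (3(3x + 5)) = -30/(3(3x + 5)).
For x > 0 we have 3x + 5 > 3x, so |(6x)/(3x + 5) − 2| = 30/(3(3x + 5)) < 30/(3·3x) = (10/3)/x.
Thus |(6x)/(3x + 5) − 2| < eps whenever x > (10/3)/eps.
Take N_0 = (10/3)/eps. If x > N_0 then |(6x)/(3x + 5) − 2| < (10/3)/x < eps.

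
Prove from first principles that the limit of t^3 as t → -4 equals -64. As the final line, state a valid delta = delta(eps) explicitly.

delta = min(1, eps/61)

Fix eps > 0. We seek delta > 0 with 0 < |t + 4| < delta ⇒ |t^3 + 64| < eps.
Factor: t^3 + 64 = (t + 4)(t^2 - 4t + 16), so |t^3 + 64| = |t + 4|·|t^2 - 4t + 16|.
Impose delta ≤ 1 so that |t| < 5; then |t^2 - 4t + 16| ≤ 61.
Hence |t^3 + 64| ≤ 61|t + 4|, which is < eps once |t + 4| < eps/61.
Take delta = min(1, eps/61). If 0 < |t + 4| < delta then both bounds hold and |t^3 + 64| ≤ 61|t + 4| < 61·(eps/61) = eps.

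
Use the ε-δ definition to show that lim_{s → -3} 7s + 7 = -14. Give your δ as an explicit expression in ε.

δ = ε/7

Let ε > 0 be given. We need δ > 0 so that 0 < |s + 3| < δ implies |(7s + 7) + 14| < ε.
|(7s + 7) + 14| = |7s + 21| = 7|s + 3|.
So 7|s + 3| < ε exactly when |s + 3| < ε/7.
Take δ = ε/7. If 0 < |s + 3| < δ then |(7s + 7) + 14| = 7|s + 3| < 7·(ε/7) = ε.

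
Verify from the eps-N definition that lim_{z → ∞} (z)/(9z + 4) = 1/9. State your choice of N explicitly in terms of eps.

N = (4/81)/eps

Let eps > 0 be given. We seek N > 0 such that z > N implies |(z)/(9z + 4) − (1/9)| < eps.
(z)/(9z + 4) − (1/9) = (9(z) − (9z + 4)) / (9(9z + 4)) = -4/(9(9z + 4)).
For z > 0 we have 9z + 4 > 9z, so |(z)/(9z + 4) − (1/9)| = 4/(9(9z + 4)) < 4/(9·9z) = (4/81)/z.
Thus |(z)/(9z + 4) − (1/9)| < eps whenever z > (4/81)/eps.
Take N = (4/81)/eps. If z > N then |(z)/(9z + 4) − (1/9)| < (4/81)/z < eps.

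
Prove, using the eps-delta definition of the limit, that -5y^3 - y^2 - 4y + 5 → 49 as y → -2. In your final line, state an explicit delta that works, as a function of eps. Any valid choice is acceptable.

Let eps > 0. We want delta > 0 such that 0 < |y + 2| < delta implies |(-5y^3 - y^2 - 4y + 5) − 49| < eps.
(-5y^3 - y^2 - 4y + 5) − 49 = -5y^3 - y^2 - 4y - 44 = (y + 2)(-5y^2 + 9y - 22).
So |(-5y^3 - y^2 - 4y + 5) − 49| = |y + 2|·|-5y^2 + 9y - 22|.
Require delta ≤ 1. Then |y + 2| < 1 gives |y| < 3, and by the triangle inequality |-5y^2 + 9y - 22| ≤ 5·3^2 + 9·3 + 22 = 94.
Hence |(-5y^3 - y^2 - 4y + 5) − 49| ≤ 94|y + 2| < eps provided |y + 2| < eps/94.
Choosing delta = min(1, eps/94) ensures both conditions, hence |(-5y^3 - y^2 - 4y + 5) − 49| < eps.

delta = min(1, eps/94)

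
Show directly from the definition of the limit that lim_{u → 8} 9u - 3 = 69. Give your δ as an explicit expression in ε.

δ = ε/9

Fix ε > 0. We need δ > 0 so that 0 < |u − 8| < δ implies |(9u - 3) − 69| < ε.
|(9u - 3) − 69| = |9u - 72| = 9|u − 8|.
So 9|u − 8| < ε exactly when |u − 8| < ε/9.
Take δ = ε/9. If 0 < |u − 8| < δ then |(9u - 3) − 69| = 9|u − 8| < 9·(ε/9) = ε.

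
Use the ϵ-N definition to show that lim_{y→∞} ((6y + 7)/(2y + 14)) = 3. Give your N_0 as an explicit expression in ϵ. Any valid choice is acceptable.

Let ϵ > 0. We seek N_0 > 0 such that y > N_0 implies |(6y + 7)/(2y + 14) − 3| < ϵ.
(6y + 7)/(2y + 14) − 3 = (2(6y + 7) − 6(2y + 14)) / (2(2y + 14)) = -70/(2(2y + 14)).
For y > 0 we have 2y + 14 > 2y, so |(6y + 7)/(2y + 14) − 3| = 70/(2(2y + 14)) < 70/(2·2y) = (35/2)/y.
Thus |(6y + 7)/(2y + 14) − 3| < ϵ whenever y > (35/2)/ϵ.
Take N_0 = (35/2)/ϵ. If y > N_0 then |(6y + 7)/(2y + 14) − 3| < (35/2)/y < ϵ.

N_0 = (35/2)/ϵ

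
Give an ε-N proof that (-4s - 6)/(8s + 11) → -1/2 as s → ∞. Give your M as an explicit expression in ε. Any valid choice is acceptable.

M = (1/16)/ε

Fix ε > 0. We seek M > 0 such that s > M implies |(-4s - 6)/(8s + 11) + 1/2| < ε.
(-4s - 6)/(8s + 11) + 1/2 = (8(-4s - 6) − (-4)(8s + 11)) / (8(8s + 11)) = -4/(8(8s + 11)).
For s > 0 we have 8s + 11 > 8s, so |(-4s - 6)/(8s + 11) + 1/2| = 4/(8(8s + 11)) < 4/(8·8s) = (1/16)/s.
Thus |(-4s - 6)/(8s + 11) + 1/2| < ε whenever s > (1/16)/ε.
Take M = (1/16)/ε. If s > M then |(-4s - 6)/(8s + 11) + 1/2| < (1/16)/s < ε.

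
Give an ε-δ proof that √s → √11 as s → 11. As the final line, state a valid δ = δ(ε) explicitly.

δ = min(11, √11·ε)

Let ε > 0. We want δ > 0 such that 0 < |s − 11| < δ implies |√s − √11| < ε.
Multiplying by the conjugate, |√s − √11| = |s − 11|/(√s + √11).
Restrict δ ≤ 11 so that |s − 11| < 11 forces s > 0, and then √s + √11 > √11.
Hence |√s − √11| < |s − 11|/√11, which is < ε once |s − 11| < √11·ε.
Take δ = min(11, √11·ε). If 0 < |s − 11| < δ then s > 0 and |√s − √11| < |s − 11|/√11 < ε.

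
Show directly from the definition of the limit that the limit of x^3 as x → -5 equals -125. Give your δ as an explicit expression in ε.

δ = min(1, ε/91)

Let ε > 0 be given. We seek δ > 0 with 0 < |x + 5| < δ ⇒ |x^3 + 125| < ε.
Factor: x^3 + 125 = (x + 5)(x^2 - 5x + 25), so |x^3 + 125| = |x + 5|·|x^2 - 5x + 25|.
Impose δ ≤ 1 so that |x| < 6; then |x^2 - 5x + 25| ≤ 91.
Hence |x^3 + 125| ≤ 91|x + 5|, which is < ε once |x + 5| < ε/91.
Take δ = min(1, ε/91). If 0 < |x + 5| < δ then both bounds hold and |x^3 + 125| ≤ 91|x + 5| < 91·(ε/91) = ε.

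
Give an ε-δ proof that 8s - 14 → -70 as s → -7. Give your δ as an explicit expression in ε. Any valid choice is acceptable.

Suppose ε > 0. We need δ > 0 so that 0 < |s + 7| < δ implies |(8s - 14) + 70| < ε.
Since (8s - 14) + 70 = 8(s + 7), we have |(8s - 14) + 70| = 8|s + 7|.
So 8|s + 7| < ε exactly when |s + 7| < ε/8.
Take δ = ε/8. If 0 < |s + 7| < δ then |(8s - 14) + 70| = 8|s + 7| < 8·(ε/8) = ε.

δ = ε/8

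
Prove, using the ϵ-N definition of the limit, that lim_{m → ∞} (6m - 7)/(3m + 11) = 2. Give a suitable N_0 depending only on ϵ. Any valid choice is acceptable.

Fix ϵ > 0. For m ≥ 1, |(6m - 7)/(3m + 11) − 2| = |-87|/(3(3m + 11)) = 87/(3(3m + 11)).
Since 3m + 11 ≥ 3m for m ≥ 1, this is ≤ 87/(3·3m) = (29/3)/m.
So |(6m - 7)/(3m + 11) − 2| < ϵ whenever m > (29/3)/ϵ.
Take N_0 = (29/3)/ϵ. If m > N_0 then |(6m - 7)/(3m + 11) − 2| ≤ (29/3)/m < ϵ.

N_0 = (29/3)/ϵ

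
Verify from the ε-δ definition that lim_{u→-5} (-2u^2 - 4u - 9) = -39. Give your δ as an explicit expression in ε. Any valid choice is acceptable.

δ = min(1, ε/18)

Suppose ε > 0. We want δ > 0 such that 0 < |u + 5| < δ implies |(-2u^2 - 4u - 9) + 39| < ε.
(-2u^2 - 4u - 9) + 39 = -2u^2 - 4u + 30 = (u + 5)(-2u + 6).
So |(-2u^2 - 4u - 9) + 39| = |u + 5|·|-2u + 6|.
Assume first that |u + 5| < 1, so |u| < 6. Then |-2u + 6| ≤ 2·6 + 6 = 18.
Hence |(-2u^2 - 4u - 9) + 39| ≤ 18|u + 5| < ε provided |u + 5| < ε/18.
Choosing δ = min(1, ε/18) ensures both conditions, hence |(-2u^2 - 4u - 9) + 39| < ε.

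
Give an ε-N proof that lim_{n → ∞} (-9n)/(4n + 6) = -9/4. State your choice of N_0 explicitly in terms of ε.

Let ε > 0. For n ≥ 1, |(-9n)/(4n + 6) + 9/4| = |54|/(4(4n + 6)) = 54/(4(4n + 6)).
Since 4n + 6 ≥ 4n for n ≥ 1, this is ≤ 54/(4·4n) = (27/8)/n.
So |(-9n)/(4n + 6) + 9/4| < ε whenever n > (27/8)/ε.
Take N_0 = (27/8)/ε. If n > N_0 then |(-9n)/(4n + 6) + 9/4| ≤ (27/8)/n < ε.

N_0 = (27/8)/ε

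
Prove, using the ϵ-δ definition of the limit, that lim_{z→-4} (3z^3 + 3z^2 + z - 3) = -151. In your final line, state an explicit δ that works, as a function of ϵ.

Let ϵ > 0. We want δ > 0 such that 0 < |z + 4| < δ implies |(3z^3 + 3z^2 + z - 3) + 151| < ϵ.
(3z^3 + 3z^2 + z - 3) + 151 = 3z^3 + 3z^2 + z + 148 = (z + 4)(3z^2 - 9z + 37).
So |(3z^3 + 3z^2 + z - 3) + 151| = |z + 4|·|3z^2 - 9z + 37|.
Require δ ≤ 2. Then |z + 4| < 2 gives |z| < 6, and by the triangle inequality |3z^2 - 9z + 37| ≤ 3·6^2 + 9·6 + 37 = 199.
Hence |(3z^3 + 3z^2 + z - 3) + 151| ≤ 199|z + 4| < ϵ provided |z + 4| < ϵ/199.
Take δ = min(2, ϵ/199). Then 0 < |z + 4| < δ gives both |z + 4| < 2 and |z + 4| < ϵ/199, so |(3z^3 + 3z^2 + z - 3) + 151| < ϵ.

δ = min(2, ϵ/199)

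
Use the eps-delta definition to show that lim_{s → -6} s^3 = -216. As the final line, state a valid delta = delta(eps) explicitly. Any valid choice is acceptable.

Fix eps > 0. We seek delta > 0 with 0 < |s + 6| < delta ⇒ |s^3 + 216| < eps.
Factor: s^3 + 216 = (s + 6)(s^2 - 6s + 36), so |s^3 + 216| = |s + 6|·|s^2 - 6s + 36|.
Restrict delta ≤ 1. Then |s + 6| < 1 gives |s| < 7, so by the triangle inequality |s^2 - 6s + 36| ≤ 7^2 + 6·7 + 36 = 127.
Hence |s^3 + 216| ≤ 127|s + 6|, which is < eps once |s + 6| < eps/127.
Take delta = min(1, eps/127). If 0 < |s + 6| < delta then both bounds hold and |s^3 + 216| ≤ 127|s + 6| < 127·(eps/127) = eps.

delta = min(1, eps/127)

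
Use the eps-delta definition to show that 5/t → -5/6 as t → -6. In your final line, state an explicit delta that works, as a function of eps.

Fix eps > 0. We seek delta > 0 such that 0 < |t + 6| < delta implies |5/t + 5/6| < eps.
|5/t + 5/6| = 5·|-6 − t|/(6·|t|) = 5|t + 6|/(6|t|).
Restrict delta ≤ 3. Then |t + 6| < 3 gives |t| > 3, so 6|t| > 18.
Then |5/t + 5/6| < 5|t + 6|/18, which is < eps when |t + 6| < (18/5)eps.
Take delta = min(3, (18/5)eps). Then 0 < |t + 6| < delta gives both |t + 6| < 3 and |t + 6| < (18/5)eps, so |5/t + 5/6| < eps.

delta = min(3, (18/5)eps)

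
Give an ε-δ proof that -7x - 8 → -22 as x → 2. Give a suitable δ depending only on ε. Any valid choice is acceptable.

δ = ε/7

Suppose ε > 0. We need δ > 0 so that 0 < |x − 2| < δ implies |(-7x - 8) + 22| < ε.
|(-7x - 8) + 22| = |-7x + 14| = 7|x − 2|.
So 7|x − 2| < ε exactly when |x − 2| < ε/7.
Take δ = ε/7. If 0 < |x − 2| < δ then |(-7x - 8) + 22| = 7|x − 2| < 7·(ε/7) = ε.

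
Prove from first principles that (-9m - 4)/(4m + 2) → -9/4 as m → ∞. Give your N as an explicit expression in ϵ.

N = (1/8)/ϵ

Suppose ϵ > 0. For m ≥ 1, |(-9m - 4)/(4m + 2) + 9/4| = |2|/(4(4m + 2)) = 2/(4(4m + 2)).
Since 4m + 2 ≥ 4m for m ≥ 1, this is ≤ 2/(4·4m) = (1/8)/m.
So |(-9m - 4)/(4m + 2) + 9/4| < ϵ whenever m > (1/8)/ϵ.
Take N = (1/8)/ϵ. If m > N then |(-9m - 4)/(4m + 2) + 9/4| ≤ (1/8)/m < ϵ.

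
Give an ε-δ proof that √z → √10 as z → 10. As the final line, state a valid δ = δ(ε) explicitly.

δ = min(10, √10·ε)

Suppose ε > 0. We want δ > 0 such that 0 < |z − 10| < δ implies |√z − √10| < ε.
Rationalise: √z − √10 = (z − 10)/(√z + √10), so |√z − √10| = |z − 10|/(√z + √10).
Restrict δ ≤ 10 so that |z − 10| < 10 forces z > 0, and then √z + √10 > √10.
Hence |√z − √10| < |z − 10|/√10, which is < ε once |z − 10| < √10·ε.
Take δ = min(10, √10·ε). If 0 < |z − 10| < δ then z > 0 and |√z − √10| < |z − 10|/√10 < ε.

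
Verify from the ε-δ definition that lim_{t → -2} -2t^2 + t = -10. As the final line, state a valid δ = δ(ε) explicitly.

δ = min(2, ε/13)

Let ε > 0. We want δ > 0 such that 0 < |t + 2| < δ implies |(-2t^2 + t) + 10| < ε.
(-2t^2 + t) + 10 = -2t^2 + t + 10 = (t + 2)(-2t + 5).
So |(-2t^2 + t) + 10| = |t + 2|·|-2t + 5|.
Require δ ≤ 2. Then |t + 2| < 2 gives |t| < 4, and by the triangle inequality |-2t + 5| ≤ 2·4 + 5 = 13.
Hence |(-2t^2 + t) + 10| ≤ 13|t + 2| < ε provided |t + 2| < ε/13.
Take δ = min(2, ε/13). Then 0 < |t + 2| < δ gives both |t + 2| < 2 and |t + 2| < ε/13, so |(-2t^2 + t) + 10| < ε.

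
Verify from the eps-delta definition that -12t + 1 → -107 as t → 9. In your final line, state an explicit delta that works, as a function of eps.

delta = eps/12

Let eps > 0. We need delta > 0 so that 0 < |t − 9| < delta implies |(-12t + 1) + 107| < eps.
|(-12t + 1) + 107| = |-12t + 108| = 12|t − 9|.
Thus it suffices that |t − 9| < eps/12.
Take delta = eps/12. If 0 < |t − 9| < delta then |(-12t + 1) + 107| = 12|t − 9| < 12·(eps/12) = eps.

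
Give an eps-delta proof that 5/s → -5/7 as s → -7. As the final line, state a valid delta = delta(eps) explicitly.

Let eps > 0. We seek delta > 0 such that 0 < |s + 7| < delta implies |5/s + 5/7| < eps.
|5/s + 5/7| = 5·|-7 − s|/(7·|s|) = 5|s + 7|/(7|s|).
Require delta ≤ 7/2 so that |s| > 7 − 7/2 = 7/2, hence 7|s| > 49/2.
Then |5/s + 5/7| < 5|s + 7|/(49/2), which is < eps when |s + 7| < (49/10)eps.
Take delta = min(7/2, (49/10)eps). Then 0 < |s + 7| < delta gives both |s + 7| < 7/2 and |s + 7| < (49/10)eps, so |5/s + 5/7| < eps.

delta = min(7/2, (49/10)eps)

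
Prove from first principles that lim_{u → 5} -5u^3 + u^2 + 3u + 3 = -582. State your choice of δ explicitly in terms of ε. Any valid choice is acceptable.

Fix ε > 0. We want δ > 0 such that 0 < |u − 5| < δ implies |(-5u^3 + u^2 + 3u + 3) + 582| < ε.
(-5u^3 + u^2 + 3u + 3) + 582 = -5u^3 + u^2 + 3u + 585 = (u − 5)(-5u^2 - 24u - 117).
So |(-5u^3 + u^2 + 3u + 3) + 582| = |u − 5|·|-5u^2 - 24u - 117|.
Require δ ≤ 1. Then |u − 5| < 1 gives |u| < 6, and by the triangle inequality |-5u^2 - 24u - 117| ≤ 5·6^2 + 24·6 + 117 = 441.
Hence |(-5u^3 + u^2 + 3u + 3) + 582| ≤ 441|u − 5| < ε provided |u − 5| < ε/441.
Choosing δ = min(1, ε/441) ensures both conditions, hence |(-5u^3 + u^2 + 3u + 3) + 582| < ε.

δ = min(1, ε/441)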